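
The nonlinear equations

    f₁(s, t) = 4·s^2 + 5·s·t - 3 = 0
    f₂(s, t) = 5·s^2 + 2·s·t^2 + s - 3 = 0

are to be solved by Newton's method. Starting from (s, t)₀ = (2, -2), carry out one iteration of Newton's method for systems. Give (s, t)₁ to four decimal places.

(1.3834, -0.9301)

At (2, -2): F = (-7.0000, 35.0000).
Jacobian J = [[8·s + 5·t, 5·s], [10·s + 2·t^2 + 1, 4·s·t]].
At the point, J = [[6.0000, 10.0000], [29.0000, -16.0000]] (det J = -386.0000).
Solving J·Δ = −F gives Δ = (-0.6166, 1.0699).
Then the next iterate is (s, t)₁ = (1.3834, -0.9301).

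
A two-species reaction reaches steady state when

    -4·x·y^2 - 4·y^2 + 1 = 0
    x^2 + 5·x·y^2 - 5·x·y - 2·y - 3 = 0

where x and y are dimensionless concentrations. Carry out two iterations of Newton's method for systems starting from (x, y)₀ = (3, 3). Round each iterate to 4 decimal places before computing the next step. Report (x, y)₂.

(3.5530, 0.4682)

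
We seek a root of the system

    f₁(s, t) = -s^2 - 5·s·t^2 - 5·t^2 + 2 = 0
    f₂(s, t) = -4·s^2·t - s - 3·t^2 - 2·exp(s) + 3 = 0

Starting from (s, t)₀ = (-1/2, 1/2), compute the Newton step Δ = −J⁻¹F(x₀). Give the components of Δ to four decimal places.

(4.0819, 0.0418)

At (-1/2, 1/2): F = (1.1250, 1.036939).
Jacobian J = [[-2·s - 5·t^2, -10·s·t - 10·t], [-8·s·t - 2·exp(s) - 1, -4·s^2 - 6·t]].
At the point, J = [[-0.2500, -2.5000], [-0.213061, -4.0000]] (det J = 0.467347).
Solving J·Δ = −F gives Δ = (4.0819, 0.0418).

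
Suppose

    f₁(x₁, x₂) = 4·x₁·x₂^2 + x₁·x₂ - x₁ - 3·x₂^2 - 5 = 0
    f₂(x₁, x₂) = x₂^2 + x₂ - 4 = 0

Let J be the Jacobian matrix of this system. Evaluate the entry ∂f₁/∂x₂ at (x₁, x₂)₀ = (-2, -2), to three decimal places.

∂f₁/∂x₂ = 8·x₁·x₂ + x₁ - 6·x₂.
At (-2, -2) this is 42.000.

42.000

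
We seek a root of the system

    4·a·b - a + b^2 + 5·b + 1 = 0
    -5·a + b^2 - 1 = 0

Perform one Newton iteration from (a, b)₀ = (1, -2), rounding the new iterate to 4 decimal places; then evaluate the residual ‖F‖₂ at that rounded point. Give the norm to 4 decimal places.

At (1, -2): F = (-14.0000, -2.0000).
Jacobian J = [[4·b - 1, 4·a + 2·b + 5], [-5, 2·b]].
At the point, J = [[-9.0000, 5.0000], [-5.0000, -4.0000]] (det J = 61.0000).
Solving J·Δ = −F gives Δ = (-1.0820, 0.8525).
Then the next iterate is (a, b)₁ = (-0.0820, -1.1475).
Re-evaluating at (-0.0820, -1.1475): F = (-2.962364, 0.726756), so ‖F‖₂ = 3.0502.

3.0502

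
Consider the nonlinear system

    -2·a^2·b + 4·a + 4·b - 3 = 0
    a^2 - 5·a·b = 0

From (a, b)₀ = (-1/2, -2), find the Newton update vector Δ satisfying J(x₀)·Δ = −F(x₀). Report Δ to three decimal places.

(-0.425, 3.429)

At (-1/2, -2): F = (-12.000, -4.750).
Jacobian J = [[-4·a·b + 4, -2·a^2 + 4], [2·a - 5·b, -5·a]].
At the point, J = [[0.000, 3.500], [9.000, 2.500]] (det J = -31.500).
Solving J·Δ = −F gives Δ = (-0.425, 3.429).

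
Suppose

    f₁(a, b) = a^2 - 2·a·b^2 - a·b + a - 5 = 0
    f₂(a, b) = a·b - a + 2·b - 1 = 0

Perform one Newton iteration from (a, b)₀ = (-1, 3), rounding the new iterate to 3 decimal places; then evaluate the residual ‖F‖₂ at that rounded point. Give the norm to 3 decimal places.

0.991

At (-1, 3): F = (16.000, 3.000).
Jacobian J = [[2·a - 2·b^2 - b + 1, -4·a·b - a], [b - 1, a + 2]].
At the point, J = [[-22.000, 13.000], [2.000, 1.000]] (det J = -48.000).
Solving J·Δ = −F gives Δ = (-0.479, -2.042).
Then the next iterate is (a, b)₁ = (-1.479, 0.958).
Re-evaluating at (-1.479, 0.958): F = (-0.15993, 0.97812), so ‖F‖₂ = 0.991.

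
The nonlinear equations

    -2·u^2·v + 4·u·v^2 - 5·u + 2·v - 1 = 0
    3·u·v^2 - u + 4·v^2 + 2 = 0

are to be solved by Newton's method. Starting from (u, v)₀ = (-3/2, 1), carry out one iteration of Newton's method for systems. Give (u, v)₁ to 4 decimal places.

At (-3/2, 1): F = (-2.0000, 3.0000).
Jacobian J = [[-4·u·v + 4·v^2 - 5, -2·u^2 + 8·u·v + 2], [3·v^2 - 1, 6·u·v + 8·v]].
At the point, J = [[5.0000, -14.5000], [2.0000, -1.0000]] (det J = 24.0000).
Solving J·Δ = −F gives Δ = (-1.8958, -0.7917).
Then the next iterate is (u, v)₁ = (-3.3958, 0.2083).

(-3.3958, 0.2083)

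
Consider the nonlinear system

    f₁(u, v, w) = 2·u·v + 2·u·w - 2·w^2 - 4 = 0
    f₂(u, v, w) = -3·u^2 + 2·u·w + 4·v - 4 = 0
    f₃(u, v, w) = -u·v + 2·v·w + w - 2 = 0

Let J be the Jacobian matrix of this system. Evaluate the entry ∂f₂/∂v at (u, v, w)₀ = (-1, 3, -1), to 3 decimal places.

4.000

∂f₂/∂v = 4.
At (-1, 3, -1) this is 4.000.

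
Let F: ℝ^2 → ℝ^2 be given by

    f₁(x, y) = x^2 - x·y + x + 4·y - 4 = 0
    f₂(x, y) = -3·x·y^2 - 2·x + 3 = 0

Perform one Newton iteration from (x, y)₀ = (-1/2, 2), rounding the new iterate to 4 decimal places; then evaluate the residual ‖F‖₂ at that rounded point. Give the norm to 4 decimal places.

4.0000

At (-1/2, 2): F = (4.7500, 10.0000).
Jacobian J = [[2·x - y + 1, -x + 4], [-3·y^2 - 2, -6·x·y]].
At the point, J = [[-2.0000, 4.5000], [-14.0000, 6.0000]] (det J = 51.0000).
Solving J·Δ = −F gives Δ = (0.3235, -0.9118).
Then the next iterate is (x, y)₁ = (-0.1765, 1.0882).
Re-evaluating at (-0.1765, 1.0882): F = (0.399520, 3.980023), so ‖F‖₂ = 4.0000.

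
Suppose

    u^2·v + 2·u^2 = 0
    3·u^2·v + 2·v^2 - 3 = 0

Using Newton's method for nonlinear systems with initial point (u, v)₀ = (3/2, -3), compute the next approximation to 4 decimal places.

(1.1912, -2.4118)

At (3/2, -3): F = (-2.2500, -5.2500).
Jacobian J = [[2·u·v + 4·u, u^2], [6·u·v, 3·u^2 + 4·v]].
At the point, J = [[-3.0000, 2.2500], [-27.0000, -5.2500]] (det J = 76.5000).
Solving J·Δ = −F gives Δ = (-0.3088, 0.5882).
Then the next iterate is (u, v)₁ = (1.1912, -2.4118).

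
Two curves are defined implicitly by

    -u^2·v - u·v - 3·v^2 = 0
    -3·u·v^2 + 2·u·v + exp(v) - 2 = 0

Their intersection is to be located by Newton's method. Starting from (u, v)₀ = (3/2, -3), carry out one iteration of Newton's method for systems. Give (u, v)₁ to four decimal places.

At (3/2, -3): F = (-15.7500, -51.450213).
Jacobian J = [[-2·u·v - v, -u^2 - u - 6·v], [-3·v^2 + 2·v, -6·u·v + 2·u + exp(v)]].
At the point, J = [[12.0000, 14.2500], [-33.0000, 30.049787]] (det J = 830.847445).
Solving J·Δ = −F gives Δ = (-0.3128, 1.3687).
Then the next iterate is (u, v)₁ = (1.1872, -1.6313).

(1.1872, -1.6313)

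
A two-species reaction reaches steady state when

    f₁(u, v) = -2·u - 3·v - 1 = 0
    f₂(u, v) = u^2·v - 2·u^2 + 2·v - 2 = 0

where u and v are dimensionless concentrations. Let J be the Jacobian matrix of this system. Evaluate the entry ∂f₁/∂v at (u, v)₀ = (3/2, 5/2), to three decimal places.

-3.000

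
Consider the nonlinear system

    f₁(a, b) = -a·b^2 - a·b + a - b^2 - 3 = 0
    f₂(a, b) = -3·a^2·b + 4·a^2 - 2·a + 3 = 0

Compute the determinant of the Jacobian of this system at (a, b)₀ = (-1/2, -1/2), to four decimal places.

6.5625

J = [[-b^2 - b + 1, -2·a·b - a - 2·b], [-6·a·b + 8·a - 2, -3·a^2]].
At the point, J = [[1.2500, 1.0000], [-7.5000, -0.7500]].
det J = 6.5625.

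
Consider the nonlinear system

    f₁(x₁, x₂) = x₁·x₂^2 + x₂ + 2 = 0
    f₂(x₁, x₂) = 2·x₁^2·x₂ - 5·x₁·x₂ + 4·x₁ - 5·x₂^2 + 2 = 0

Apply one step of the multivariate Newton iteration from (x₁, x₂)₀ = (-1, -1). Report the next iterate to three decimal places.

(0.909, -1.636)

At (-1, -1): F = (0.000, -14.000).
Jacobian J = [[x₂^2, 2·x₁·x₂ + 1], [4·x₁·x₂ - 5·x₂ + 4, 2·x₁^2 - 5·x₁ - 10·x₂]].
At the point, J = [[1.000, 3.000], [13.000, 17.000]] (det J = -22.000).
Solving J·Δ = −F gives Δ = (1.909, -0.636).
Then the next iterate is (x₁, x₂)₁ = (0.909, -1.636).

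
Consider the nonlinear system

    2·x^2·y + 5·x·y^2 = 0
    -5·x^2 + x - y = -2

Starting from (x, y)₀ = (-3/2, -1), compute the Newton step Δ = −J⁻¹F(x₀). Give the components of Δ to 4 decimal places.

(0.6258, 0.2624)

At (-3/2, -1): F = (-12.0000, -9.7500).
Jacobian J = [[4·x·y + 5·y^2, 2·x^2 + 10·x·y], [-10·x + 1, -1]].
At the point, J = [[11.0000, 19.5000], [16.0000, -1.0000]] (det J = -323.0000).
Solving J·Δ = −F gives Δ = (0.6258, 0.2624).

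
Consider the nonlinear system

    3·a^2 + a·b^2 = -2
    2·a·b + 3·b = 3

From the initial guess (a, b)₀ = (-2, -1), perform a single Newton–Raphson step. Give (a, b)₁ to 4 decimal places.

At (-2, -1): F = (12.0000, -2.0000).
Jacobian J = [[6·a + b^2, 2·a·b], [2·b, 2·a + 3]].
At the point, J = [[-11.0000, 4.0000], [-2.0000, -1.0000]] (det J = 19.0000).
Solving J·Δ = −F gives Δ = (0.2105, -2.4211).
Then the next iterate is (a, b)₁ = (-1.7895, -3.4211).

(-1.7895, -3.4211)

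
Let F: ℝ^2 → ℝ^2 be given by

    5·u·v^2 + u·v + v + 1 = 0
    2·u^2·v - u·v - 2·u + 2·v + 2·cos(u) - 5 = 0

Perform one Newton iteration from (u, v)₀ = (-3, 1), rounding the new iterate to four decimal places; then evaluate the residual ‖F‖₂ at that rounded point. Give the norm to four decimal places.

7.7507

At (-3, 1): F = (-16.0000, 22.020015).
Jacobian J = [[5·v^2 + v, 10·u·v + u + 1], [4·u·v - v - 2·sin(u) - 2, 2·u^2 - u + 2]].
At the point, J = [[6.0000, -32.0000], [-14.717760, 23.0000]] (det J = -332.968319).
Solving J·Δ = −F gives Δ = (1.0110, -0.3104).
Then the next iterate is (u, v)₁ = (-1.9890, 0.6896).
Re-evaluating at (-1.9890, 0.6896): F = (-4.411341, 6.372857), so ‖F‖₂ = 7.7507.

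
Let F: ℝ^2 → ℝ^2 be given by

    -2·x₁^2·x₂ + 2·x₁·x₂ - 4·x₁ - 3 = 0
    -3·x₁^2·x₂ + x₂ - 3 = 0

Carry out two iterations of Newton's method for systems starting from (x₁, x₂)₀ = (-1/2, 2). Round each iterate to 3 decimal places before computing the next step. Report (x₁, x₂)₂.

(-1.141, 3.106)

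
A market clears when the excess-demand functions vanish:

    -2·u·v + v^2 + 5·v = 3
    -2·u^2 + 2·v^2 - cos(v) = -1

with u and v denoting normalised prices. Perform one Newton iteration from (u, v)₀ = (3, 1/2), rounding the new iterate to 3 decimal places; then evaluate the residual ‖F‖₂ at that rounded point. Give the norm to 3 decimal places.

At (3, 1/2): F = (-3.250, -17.37758).
Jacobian J = [[-2·v, -2·u + 2·v + 5], [-4·u, 4·v + sin(v)]].
At the point, J = [[-1.000, 0.000], [-12.000, 2.47943]] (det J = -2.47943).
Solving J·Δ = −F gives Δ = (-3.250, -8.721).
Then the next iterate is (u, v)₁ = (-0.250, -8.221).
Re-evaluating at (-0.250, -8.221): F = (19.36934, 136.40352), so ‖F‖₂ = 137.772.

137.772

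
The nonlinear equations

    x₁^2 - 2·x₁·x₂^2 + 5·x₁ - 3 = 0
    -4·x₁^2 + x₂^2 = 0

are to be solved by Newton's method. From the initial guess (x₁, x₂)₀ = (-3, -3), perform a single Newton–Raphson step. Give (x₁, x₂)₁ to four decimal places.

At (-3, -3): F = (45.0000, -27.0000).
Jacobian J = [[2·x₁ - 2·x₂^2 + 5, -4·x₁·x₂], [-8·x₁, 2·x₂]].
At the point, J = [[-19.0000, -36.0000], [24.0000, -6.0000]] (det J = 978.0000).
Solving J·Δ = −F gives Δ = (1.2699, 0.5798).
Then the next iterate is (x₁, x₂)₁ = (-1.7301, -2.4202).

(-1.7301, -2.4202)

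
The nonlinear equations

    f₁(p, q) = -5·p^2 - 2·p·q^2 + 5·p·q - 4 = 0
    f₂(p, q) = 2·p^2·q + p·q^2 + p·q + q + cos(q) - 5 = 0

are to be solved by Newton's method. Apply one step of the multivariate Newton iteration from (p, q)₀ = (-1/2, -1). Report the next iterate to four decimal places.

(9.0842, -5.6485)

At (-1/2, -1): F = (-1.7500, -5.959698).
Jacobian J = [[-10·p - 2·q^2 + 5·q, -4·p·q + 5·p], [4·p·q + q^2 + q, 2·p^2 + 2·p·q + p - sin(q) + 1]].
At the point, J = [[-2.0000, -4.5000], [2.0000, 2.841471]] (det J = 3.317058).
Solving J·Δ = −F gives Δ = (9.5842, -4.6485).
Then the next iterate is (p, q)₁ = (9.0842, -5.6485).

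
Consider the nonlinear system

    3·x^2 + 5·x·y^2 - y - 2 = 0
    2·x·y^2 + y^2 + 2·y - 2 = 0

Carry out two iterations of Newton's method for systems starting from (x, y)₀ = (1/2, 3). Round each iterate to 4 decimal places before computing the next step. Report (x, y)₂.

At (1/2, 3): F = (18.2500, 22.0000).
Jacobian J = [[6·x + 5·y^2, 10·x·y - 1], [2·y^2, 4·x·y + 2·y + 2]].
At the point, J = [[48.0000, 14.0000], [18.0000, 14.0000]] (det J = 420.0000).
Solving J·Δ = −F gives Δ = (0.1250, -1.7321).
Then the next iterate is (x, y)₁ = (0.6250, 1.2679).
Round to (0.6250, 1.2679) and repeat: F = (2.927633, 4.152833), J = [[11.787852, 6.924375], [3.215141, 7.705550]].
Δ = (0.0904, -0.5766), so (x, y)₂ = (0.7154, 0.6913).

(0.7154, 0.6913)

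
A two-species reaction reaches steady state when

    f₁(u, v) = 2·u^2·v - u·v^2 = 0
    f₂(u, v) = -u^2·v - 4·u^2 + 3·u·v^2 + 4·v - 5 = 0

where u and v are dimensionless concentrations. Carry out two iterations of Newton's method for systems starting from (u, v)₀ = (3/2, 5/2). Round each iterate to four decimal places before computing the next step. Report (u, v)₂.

At (3/2, 5/2): F = (1.8750, 18.5000).
Jacobian J = [[4·u·v - v^2, 2·u^2 - 2·u·v], [-2·u·v - 8·u + 3·v^2, -u^2 + 6·u·v + 4]].
At the point, J = [[8.7500, -3.0000], [-0.7500, 24.2500]] (det J = 209.9375).
Solving J·Δ = −F gives Δ = (-0.4809, -0.7778).
Then the next iterate is (u, v)₁ = (1.0191, 1.7222).
Round to (1.0191, 1.7222) and repeat: F = (0.554610, 5.013793), J = [[4.054403, -1.433058], [-2.765070, 13.491999]].
Δ = (-0.2891, -0.4309), so (u, v)₂ = (0.7300, 1.2913).

(0.7300, 1.2913)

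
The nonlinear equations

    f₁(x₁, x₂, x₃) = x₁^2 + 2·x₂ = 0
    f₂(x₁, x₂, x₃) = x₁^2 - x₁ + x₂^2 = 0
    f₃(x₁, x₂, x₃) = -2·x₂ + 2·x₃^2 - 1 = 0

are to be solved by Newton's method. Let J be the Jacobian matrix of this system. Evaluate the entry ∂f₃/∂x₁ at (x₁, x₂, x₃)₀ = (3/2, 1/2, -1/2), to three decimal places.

∂f₃/∂x₁ = 0.
At (3/2, 1/2, -1/2) this is 0.000.

0.000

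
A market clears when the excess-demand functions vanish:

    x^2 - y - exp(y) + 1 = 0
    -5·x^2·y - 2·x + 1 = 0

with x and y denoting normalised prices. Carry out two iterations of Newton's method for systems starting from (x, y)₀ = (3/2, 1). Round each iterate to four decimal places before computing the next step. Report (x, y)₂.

(0.7262, 0.2281)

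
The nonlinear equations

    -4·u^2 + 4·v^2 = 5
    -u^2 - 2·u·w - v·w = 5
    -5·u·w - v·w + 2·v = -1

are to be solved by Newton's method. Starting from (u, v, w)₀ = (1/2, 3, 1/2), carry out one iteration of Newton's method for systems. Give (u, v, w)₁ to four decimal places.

At (1/2, 3, 1/2): F = (30.0000, -7.2500, 4.2500).
Jacobian J = [[-8·u, 8·v, 0], [-2·u - 2·w, -w, -2·u - v], [-5·w, -w + 2, -5·u - v]].
At the point, J = [[-4.0000, 24.0000, 0.0000], [-2.0000, -0.5000, -4.0000], [-2.5000, 1.5000, -5.5000]] (det J = -59.0000).
Solving J·Δ = −F gives Δ = (-18.6864, -4.3644, 8.0763).
Then the next iterate is (u, v, w)₁ = (-18.1864, -1.3644, 8.5763).

(-18.1864, -1.3644, 8.5763)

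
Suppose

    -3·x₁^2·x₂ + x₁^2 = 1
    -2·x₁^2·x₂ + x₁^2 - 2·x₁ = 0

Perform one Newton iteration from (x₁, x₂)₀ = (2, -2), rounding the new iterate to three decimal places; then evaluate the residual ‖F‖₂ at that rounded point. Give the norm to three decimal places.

At (2, -2): F = (27.000, 16.000).
Jacobian J = [[-6·x₁·x₂ + 2·x₁, -3·x₁^2], [-4·x₁·x₂ + 2·x₁ - 2, -2·x₁^2]].
At the point, J = [[28.000, -12.000], [18.000, -8.000]] (det J = -8.000).
Solving J·Δ = −F gives Δ = (-3.000, -4.750).
Then the next iterate is (x₁, x₂)₁ = (-1.000, -6.750).
Re-evaluating at (-1.000, -6.750): F = (20.250, 16.500), so ‖F‖₂ = 26.121.

26.121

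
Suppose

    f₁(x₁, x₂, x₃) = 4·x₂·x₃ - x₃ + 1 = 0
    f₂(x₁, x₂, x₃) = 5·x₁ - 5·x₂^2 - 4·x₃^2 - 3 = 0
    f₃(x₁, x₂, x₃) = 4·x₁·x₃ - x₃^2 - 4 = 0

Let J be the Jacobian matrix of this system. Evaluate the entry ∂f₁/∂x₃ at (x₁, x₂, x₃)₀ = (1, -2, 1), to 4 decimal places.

∂f₁/∂x₃ = 4·x₂ - 1.
At (1, -2, 1) this is -9.0000.

-9.0000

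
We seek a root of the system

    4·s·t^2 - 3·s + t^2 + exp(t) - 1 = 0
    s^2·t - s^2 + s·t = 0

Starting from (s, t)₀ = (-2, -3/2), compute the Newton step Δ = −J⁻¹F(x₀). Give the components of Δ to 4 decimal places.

(0.7572, 0.2819)

At (-2, -3/2): F = (-10.526870, -7.0000).
Jacobian J = [[4·t^2 - 3, 8·s·t + 2·t + exp(t)], [2·s·t - 2·s + t, s^2 + s]].
At the point, J = [[6.0000, 21.223130], [8.5000, 2.0000]] (det J = -168.396606).
Solving J·Δ = −F gives Δ = (0.7572, 0.2819).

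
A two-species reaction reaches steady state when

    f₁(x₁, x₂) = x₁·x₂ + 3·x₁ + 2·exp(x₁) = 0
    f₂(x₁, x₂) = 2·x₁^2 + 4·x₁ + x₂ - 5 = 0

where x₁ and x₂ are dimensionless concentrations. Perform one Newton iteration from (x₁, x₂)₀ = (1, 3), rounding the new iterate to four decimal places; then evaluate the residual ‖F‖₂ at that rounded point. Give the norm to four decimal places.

23.7764

At (1, 3): F = (11.436564, 4.0000).
Jacobian J = [[x₂ + 2·exp(x₁) + 3, x₁], [4·x₁ + 4, 1]].
At the point, J = [[11.436564, 1.0000], [8.0000, 1.0000]] (det J = 3.436564).
Solving J·Δ = −F gives Δ = (-2.1640, 13.3116).
Then the next iterate is (x₁, x₂)₁ = (-1.1640, 16.3116).
Re-evaluating at (-1.1640, 16.3116): F = (-21.854233, 9.365392), so ‖F‖₂ = 23.7764.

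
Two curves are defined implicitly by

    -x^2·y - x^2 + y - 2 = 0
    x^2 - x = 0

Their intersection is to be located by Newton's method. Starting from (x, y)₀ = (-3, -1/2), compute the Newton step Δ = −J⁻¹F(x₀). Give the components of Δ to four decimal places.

(1.7143, -0.2321)

At (-3, -1/2): F = (-7.0000, 12.0000).
Jacobian J = [[-2·x·y - 2·x, -x^2 + 1], [2·x - 1, 0]].
At the point, J = [[3.0000, -8.0000], [-7.0000, 0.0000]] (det J = -56.0000).
Solving J·Δ = −F gives Δ = (1.7143, -0.2321).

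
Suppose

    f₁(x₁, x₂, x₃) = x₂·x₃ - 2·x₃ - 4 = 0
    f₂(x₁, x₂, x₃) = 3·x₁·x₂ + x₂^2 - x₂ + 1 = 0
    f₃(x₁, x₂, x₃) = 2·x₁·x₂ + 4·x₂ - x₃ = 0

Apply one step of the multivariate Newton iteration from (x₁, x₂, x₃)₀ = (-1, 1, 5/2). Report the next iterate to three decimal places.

At (-1, 1, 5/2): F = (-6.500, -2.000, -0.500).
Jacobian J = [[0, x₃, x₂ - 2], [3·x₂, 3·x₁ + 2·x₂ - 1, 0], [2·x₂, 2·x₁ + 4, -1]].
At the point, J = [[0.000, 2.500, -1.000], [3.000, -2.000, 0.000], [2.000, 2.000, -1.000]] (det J = -2.500).
Solving J·Δ = −F gives Δ = (-5.200, -8.800, -28.500).
Then the next iterate is (x₁, x₂, x₃)₁ = (-6.200, -7.800, -26.000).

(-6.200, -7.800, -26.000)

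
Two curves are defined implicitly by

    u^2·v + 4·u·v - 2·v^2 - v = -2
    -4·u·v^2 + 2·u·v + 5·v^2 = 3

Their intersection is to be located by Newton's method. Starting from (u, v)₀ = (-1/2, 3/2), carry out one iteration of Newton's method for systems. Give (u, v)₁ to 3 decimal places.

(0.408, 1.210)

At (-1/2, 3/2): F = (-6.625, 11.250).
Jacobian J = [[2·u·v + 4·v, u^2 + 4·u - 4·v - 1], [-4·v^2 + 2·v, -8·u·v + 2·u + 10·v]].
At the point, J = [[4.500, -8.750], [-6.000, 20.000]] (det J = 37.500).
Solving J·Δ = −F gives Δ = (0.908, -0.290).
Then the next iterate is (u, v)₁ = (0.408, 1.210).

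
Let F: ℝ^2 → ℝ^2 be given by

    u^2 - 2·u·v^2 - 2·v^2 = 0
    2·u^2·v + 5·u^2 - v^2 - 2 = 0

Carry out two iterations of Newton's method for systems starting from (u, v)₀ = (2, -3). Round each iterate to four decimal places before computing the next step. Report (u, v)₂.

(-1.0083, -1.4837)

At (2, -3): F = (-50.0000, -15.0000).
Jacobian J = [[2·u - 2·v^2, -4·u·v - 4·v], [4·u·v + 10·u, 2·u^2 - 2·v]].
At the point, J = [[-14.0000, 36.0000], [-4.0000, 14.0000]] (det J = -52.0000).
Solving J·Δ = −F gives Δ = (-3.0769, 0.1923).
Then the next iterate is (u, v)₁ = (-1.0769, -2.8077).
Round to (-1.0769, -2.8077) and repeat: F = (2.372147, -10.596867), J = [[-17.920159, -0.863649], [1.325449, 7.934827]].
Δ = (0.0686, 1.3240), so (u, v)₂ = (-1.0083, -1.4837).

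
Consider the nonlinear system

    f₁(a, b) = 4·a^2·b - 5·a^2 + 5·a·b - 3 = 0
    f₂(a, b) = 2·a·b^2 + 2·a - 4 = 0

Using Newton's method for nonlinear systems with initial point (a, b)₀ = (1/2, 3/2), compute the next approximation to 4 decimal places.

At (1/2, 3/2): F = (1.0000, -0.7500).
Jacobian J = [[8·a·b - 10·a + 5·b, 4·a^2 + 5·a], [2·b^2 + 2, 4·a·b]].
At the point, J = [[8.5000, 3.5000], [6.5000, 3.0000]] (det J = 2.7500).
Solving J·Δ = −F gives Δ = (-2.0455, 4.6818).
Then the next iterate is (a, b)₁ = (-1.5455, 6.1818).

(-1.5455, 6.1818)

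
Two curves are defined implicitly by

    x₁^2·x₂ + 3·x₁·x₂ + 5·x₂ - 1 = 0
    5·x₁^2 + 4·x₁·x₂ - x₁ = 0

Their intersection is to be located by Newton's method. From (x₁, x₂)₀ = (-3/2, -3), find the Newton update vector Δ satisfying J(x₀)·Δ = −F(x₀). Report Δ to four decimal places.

(0.3774, 3.3636)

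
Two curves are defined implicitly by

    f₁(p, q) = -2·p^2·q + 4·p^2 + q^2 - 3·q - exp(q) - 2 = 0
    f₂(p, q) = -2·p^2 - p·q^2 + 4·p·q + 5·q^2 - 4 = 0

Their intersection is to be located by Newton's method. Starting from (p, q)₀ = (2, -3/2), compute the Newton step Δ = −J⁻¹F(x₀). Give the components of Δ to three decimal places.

At (2, -3/2): F = (32.52687, -17.250).
Jacobian J = [[-4·p·q + 8·p, -2·p^2 + 2·q - exp(q) - 3], [-4·p - q^2 + 4·q, -2·p·q + 4·p + 10·q]].
At the point, J = [[28.000, -14.22313], [-16.250, -1.000]] (det J = -259.12587).
Solving J·Δ = −F gives Δ = (-1.072, 0.176).

(-1.072, 0.176)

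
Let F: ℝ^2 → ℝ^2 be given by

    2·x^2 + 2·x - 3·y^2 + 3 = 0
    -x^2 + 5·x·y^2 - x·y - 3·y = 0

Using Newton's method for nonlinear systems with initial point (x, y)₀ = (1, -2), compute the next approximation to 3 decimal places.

At (1, -2): F = (-5.000, 27.000).
Jacobian J = [[4·x + 2, -6·y], [-2·x + 5·y^2 - y, 10·x·y - x - 3]].
At the point, J = [[6.000, 12.000], [20.000, -24.000]] (det J = -384.000).
Solving J·Δ = −F gives Δ = (-0.531, 0.682).
Then the next iterate is (x, y)₁ = (0.469, -1.318).

(0.469, -1.318)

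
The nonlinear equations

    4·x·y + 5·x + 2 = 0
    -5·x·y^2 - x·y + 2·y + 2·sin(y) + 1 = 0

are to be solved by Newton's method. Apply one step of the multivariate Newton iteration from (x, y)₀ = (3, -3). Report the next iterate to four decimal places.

(2.2582, -1.8494)

At (3, -3): F = (-19.0000, -131.282240).
Jacobian J = [[4·y + 5, 4·x], [-5·y^2 - y, -10·x·y - x + 2·cos(y) + 2]].
At the point, J = [[-7.0000, 12.0000], [-42.0000, 87.020015]] (det J = -105.140105).
Solving J·Δ = −F gives Δ = (-0.7418, 1.1506).
Then the next iterate is (x, y)₁ = (2.2582, -1.8494).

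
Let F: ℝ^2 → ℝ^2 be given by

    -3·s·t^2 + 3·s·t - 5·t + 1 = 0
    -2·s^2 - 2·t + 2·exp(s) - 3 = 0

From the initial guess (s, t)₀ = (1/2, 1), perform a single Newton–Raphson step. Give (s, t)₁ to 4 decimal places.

At (1/2, 1): F = (-4.0000, -2.202557).
Jacobian J = [[-3·t^2 + 3·t, -6·s·t + 3·s - 5], [-4·s + 2·exp(s), -2]].
At the point, J = [[0.0000, -6.5000], [1.297443, -2.0000]] (det J = 8.433377).
Solving J·Δ = −F gives Δ = (0.7490, -0.6154).
Then the next iterate is (s, t)₁ = (1.2490, 0.3846).

(1.2490, 0.3846)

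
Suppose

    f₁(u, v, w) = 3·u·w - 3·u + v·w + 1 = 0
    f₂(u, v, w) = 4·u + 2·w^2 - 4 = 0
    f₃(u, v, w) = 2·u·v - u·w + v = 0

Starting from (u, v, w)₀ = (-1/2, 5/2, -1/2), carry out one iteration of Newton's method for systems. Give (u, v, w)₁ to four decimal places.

At (-1/2, 5/2, -1/2): F = (2.0000, -5.5000, -0.2500).
Jacobian J = [[3·w - 3, w, 3·u + v], [4, 0, 4·w], [2·v - w, 2·u + 1, -u]].
At the point, J = [[-4.5000, -0.5000, 1.0000], [4.0000, 0.0000, -2.0000], [5.5000, 0.0000, 0.5000]] (det J = 6.5000).
Solving J·Δ = −F gives Δ = (0.2500, -2.7500, -2.2500).
Then the next iterate is (u, v, w)₁ = (-0.2500, -0.2500, -2.7500).

(-0.2500, -0.2500, -2.7500)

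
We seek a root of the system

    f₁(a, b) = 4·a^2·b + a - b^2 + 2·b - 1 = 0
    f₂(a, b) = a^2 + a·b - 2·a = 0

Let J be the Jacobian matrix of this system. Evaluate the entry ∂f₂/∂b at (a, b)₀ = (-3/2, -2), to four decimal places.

∂f₂/∂b = a.
At (-3/2, -2) this is -1.5000.

-1.5000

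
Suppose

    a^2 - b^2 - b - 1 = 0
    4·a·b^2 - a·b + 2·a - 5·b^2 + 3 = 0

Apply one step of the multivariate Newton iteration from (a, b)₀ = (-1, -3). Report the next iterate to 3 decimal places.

(-0.730, -1.692)

At (-1, -3): F = (-6.000, -83.000).
Jacobian J = [[2·a, -2·b - 1], [4·b^2 - b + 2, 8·a·b - a - 10·b]].
At the point, J = [[-2.000, 5.000], [41.000, 55.000]] (det J = -315.000).
Solving J·Δ = −F gives Δ = (0.270, 1.308).
Then the next iterate is (a, b)₁ = (-0.730, -1.692).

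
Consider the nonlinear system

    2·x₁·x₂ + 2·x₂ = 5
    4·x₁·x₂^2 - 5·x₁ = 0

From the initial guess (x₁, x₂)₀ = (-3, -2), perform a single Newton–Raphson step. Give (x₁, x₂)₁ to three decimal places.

At (-3, -2): F = (3.000, -33.000).
Jacobian J = [[2·x₂, 2·x₁ + 2], [4·x₂^2 - 5, 8·x₁·x₂]].
At the point, J = [[-4.000, -4.000], [11.000, 48.000]] (det J = -148.000).
Solving J·Δ = −F gives Δ = (0.081, 0.669).
Then the next iterate is (x₁, x₂)₁ = (-2.919, -1.331).

(-2.919, -1.331)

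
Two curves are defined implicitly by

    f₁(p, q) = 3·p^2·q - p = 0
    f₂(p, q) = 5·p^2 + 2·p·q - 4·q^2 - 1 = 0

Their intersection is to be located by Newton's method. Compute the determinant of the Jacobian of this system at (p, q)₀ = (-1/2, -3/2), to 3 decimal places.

44.500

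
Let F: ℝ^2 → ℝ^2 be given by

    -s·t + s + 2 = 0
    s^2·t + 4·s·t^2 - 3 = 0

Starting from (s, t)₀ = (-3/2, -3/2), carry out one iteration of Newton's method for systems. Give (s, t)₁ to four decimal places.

At (-3/2, -3/2): F = (-1.7500, -19.8750).
Jacobian J = [[-t + 1, -s], [2·s·t + 4·t^2, s^2 + 8·s·t]].
At the point, J = [[2.5000, 1.5000], [13.5000, 20.2500]] (det J = 30.3750).
Solving J·Δ = −F gives Δ = (0.1852, 0.8580).
Then the next iterate is (s, t)₁ = (-1.3148, -0.6420).

(-1.3148, -0.6420)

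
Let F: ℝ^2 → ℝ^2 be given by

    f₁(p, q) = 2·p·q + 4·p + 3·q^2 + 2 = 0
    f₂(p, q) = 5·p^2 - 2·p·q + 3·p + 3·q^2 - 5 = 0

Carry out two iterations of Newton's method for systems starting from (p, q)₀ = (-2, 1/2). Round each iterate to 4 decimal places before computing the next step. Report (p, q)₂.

(-0.2825, 2.4705)

At (-2, 1/2): F = (-7.2500, 11.7500).
Jacobian J = [[2·q + 4, 2·p + 6·q], [10·p - 2·q + 3, -2·p + 6·q]].
At the point, J = [[5.0000, -1.0000], [-18.0000, 7.0000]] (det J = 17.0000).
Solving J·Δ = −F gives Δ = (2.2941, 4.2206).
Then the next iterate is (p, q)₁ = (0.2941, 4.7206).
Round to (0.2941, 4.7206) and repeat: F = (72.805250, 60.390310), J = [[13.4412, 28.9118], [-3.5002, 27.7354]].
Δ = (-0.5766, -2.2501), so (p, q)₂ = (-0.2825, 2.4705).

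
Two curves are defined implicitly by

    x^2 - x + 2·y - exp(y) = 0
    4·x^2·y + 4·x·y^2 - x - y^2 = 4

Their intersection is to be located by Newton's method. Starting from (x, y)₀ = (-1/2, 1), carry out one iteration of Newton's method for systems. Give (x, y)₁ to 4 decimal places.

At (-1/2, 1): F = (0.031718, -5.5000).
Jacobian J = [[2·x - 1, -exp(y) + 2], [8·x·y + 4·y^2 - 1, 4·x^2 + 8·x·y - 2·y]].
At the point, J = [[-2.0000, -0.718282], [-1.0000, -5.0000]] (det J = 9.281718).
Solving J·Δ = −F gives Δ = (0.4427, -1.1885).
Then the next iterate is (x, y)₁ = (-0.0573, -0.1885).

(-0.0573, -0.1885)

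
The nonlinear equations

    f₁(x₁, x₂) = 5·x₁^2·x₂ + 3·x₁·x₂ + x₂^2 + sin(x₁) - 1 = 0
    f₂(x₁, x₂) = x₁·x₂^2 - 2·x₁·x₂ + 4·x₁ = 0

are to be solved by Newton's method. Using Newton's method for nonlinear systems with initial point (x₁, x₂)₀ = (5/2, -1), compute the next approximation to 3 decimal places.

(11.004, 6.703)

At (5/2, -1): F = (-38.15153, 17.500).
Jacobian J = [[10·x₁·x₂ + 3·x₂ + cos(x₁), 5·x₁^2 + 3·x₁ + 2·x₂], [x₂^2 - 2·x₂ + 4, 2·x₁·x₂ - 2·x₁]].
At the point, J = [[-28.80114, 36.750], [7.000, -10.000]] (det J = 30.76144).
Solving J·Δ = −F gives Δ = (8.504, 7.703).
Then the next iterate is (x₁, x₂)₁ = (11.004, 6.703).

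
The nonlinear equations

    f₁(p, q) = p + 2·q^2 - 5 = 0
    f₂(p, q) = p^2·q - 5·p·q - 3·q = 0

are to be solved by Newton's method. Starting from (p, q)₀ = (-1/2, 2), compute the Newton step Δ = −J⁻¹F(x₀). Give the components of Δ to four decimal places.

(-0.0352, -0.3081)

At (-1/2, 2): F = (2.5000, -0.5000).
Jacobian J = [[1, 4·q], [2·p·q - 5·q, p^2 - 5·p - 3]].
At the point, J = [[1.0000, 8.0000], [-12.0000, -0.2500]] (det J = 95.7500).
Solving J·Δ = −F gives Δ = (-0.0352, -0.3081).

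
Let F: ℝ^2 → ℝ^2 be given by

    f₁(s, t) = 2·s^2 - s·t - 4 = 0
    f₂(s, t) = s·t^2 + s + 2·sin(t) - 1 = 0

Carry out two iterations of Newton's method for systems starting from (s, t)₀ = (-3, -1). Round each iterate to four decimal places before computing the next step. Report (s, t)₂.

(-1.2136, 0.9005)

At (-3, -1): F = (11.0000, -8.682942).
Jacobian J = [[4·s - t, -s], [t^2 + 1, 2·s·t + 2·cos(t)]].
At the point, J = [[-11.0000, 3.0000], [2.0000, 7.080605]] (det J = -83.886651).
Solving J·Δ = −F gives Δ = (1.2390, 0.8763).
Then the next iterate is (s, t)₁ = (-1.7610, -0.1237).
Round to (-1.7610, -0.1237) and repeat: F = (1.984406, -3.034716), J = [[-6.9203, 1.7610], [1.015302, 2.420389]].
Δ = (0.5474, 1.0242), so (s, t)₂ = (-1.2136, 0.9005).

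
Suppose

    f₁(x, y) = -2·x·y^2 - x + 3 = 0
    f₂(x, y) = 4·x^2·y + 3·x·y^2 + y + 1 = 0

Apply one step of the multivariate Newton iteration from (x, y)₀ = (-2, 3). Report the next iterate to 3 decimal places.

(-1.155, 1.961)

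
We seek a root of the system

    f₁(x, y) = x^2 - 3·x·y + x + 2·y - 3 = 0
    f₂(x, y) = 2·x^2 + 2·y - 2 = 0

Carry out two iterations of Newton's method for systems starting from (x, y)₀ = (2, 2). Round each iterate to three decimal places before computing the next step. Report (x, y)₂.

(1.500, -1.000)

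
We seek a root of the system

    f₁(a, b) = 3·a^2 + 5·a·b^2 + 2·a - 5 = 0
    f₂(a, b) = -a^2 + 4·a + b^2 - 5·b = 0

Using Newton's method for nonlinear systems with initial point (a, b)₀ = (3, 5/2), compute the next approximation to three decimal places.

(1.375, 1.987)

At (3, 5/2): F = (121.750, -3.250).
Jacobian J = [[6·a + 5·b^2 + 2, 10·a·b], [-2·a + 4, 2·b - 5]].
At the point, J = [[51.250, 75.000], [-2.000, 0.000]] (det J = 150.000).
Solving J·Δ = −F gives Δ = (-1.625, -0.513).
Then the next iterate is (a, b)₁ = (1.375, 1.987).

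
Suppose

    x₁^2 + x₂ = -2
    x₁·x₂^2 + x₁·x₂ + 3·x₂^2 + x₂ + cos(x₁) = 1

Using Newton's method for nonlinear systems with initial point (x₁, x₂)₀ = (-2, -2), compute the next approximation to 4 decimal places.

(-0.5616, -0.2463)

At (-2, -2): F = (4.0000, 4.583853).
Jacobian J = [[2·x₁, 1], [x₂^2 + x₂ - sin(x₁), 2·x₁·x₂ + x₁ + 6·x₂ + 1]].
At the point, J = [[-4.0000, 1.0000], [2.909297, -5.0000]] (det J = 17.090703).
Solving J·Δ = −F gives Δ = (1.4384, 1.7537).
Then the next iterate is (x₁, x₂)₁ = (-0.5616, -0.2463).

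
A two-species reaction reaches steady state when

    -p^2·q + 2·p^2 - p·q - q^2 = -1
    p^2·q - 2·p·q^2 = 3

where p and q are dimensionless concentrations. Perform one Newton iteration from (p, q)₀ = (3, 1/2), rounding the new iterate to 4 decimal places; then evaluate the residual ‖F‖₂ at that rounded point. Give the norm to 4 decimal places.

3.5786

At (3, 1/2): F = (12.7500, 0.0000).
Jacobian J = [[-2·p·q + 4·p - q, -p^2 - p - 2·q], [2·p·q - 2·q^2, p^2 - 4·p·q]].
At the point, J = [[8.5000, -13.0000], [2.5000, 3.0000]] (det J = 58.0000).
Solving J·Δ = −F gives Δ = (-0.6595, 0.5496).
Then the next iterate is (p, q)₁ = (2.3405, 1.0496).
Re-evaluating at (2.3405, 1.0496): F = (2.647985, -2.407225), so ‖F‖₂ = 3.5786.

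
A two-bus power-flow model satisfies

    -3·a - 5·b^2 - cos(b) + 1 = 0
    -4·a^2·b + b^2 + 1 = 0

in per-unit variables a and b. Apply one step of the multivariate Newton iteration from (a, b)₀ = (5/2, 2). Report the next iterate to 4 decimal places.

At (5/2, 2): F = (-26.083853, -45.0000).
Jacobian J = [[-3, -10·b + sin(b)], [-8·a·b, -4·a^2 + 2·b]].
At the point, J = [[-3.0000, -19.090703], [-40.0000, -21.0000]] (det J = -700.628103).
Solving J·Δ = −F gives Δ = (-0.4443, -1.2965).
Then the next iterate is (a, b)₁ = (2.0557, 0.7035).

(2.0557, 0.7035)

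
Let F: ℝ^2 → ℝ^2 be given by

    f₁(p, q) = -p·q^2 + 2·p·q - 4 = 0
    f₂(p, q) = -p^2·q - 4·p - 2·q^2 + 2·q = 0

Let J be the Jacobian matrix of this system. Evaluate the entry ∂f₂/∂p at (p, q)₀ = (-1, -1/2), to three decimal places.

-5.000

∂f₂/∂p = -2·p·q - 4.
At (-1, -1/2) this is -5.000.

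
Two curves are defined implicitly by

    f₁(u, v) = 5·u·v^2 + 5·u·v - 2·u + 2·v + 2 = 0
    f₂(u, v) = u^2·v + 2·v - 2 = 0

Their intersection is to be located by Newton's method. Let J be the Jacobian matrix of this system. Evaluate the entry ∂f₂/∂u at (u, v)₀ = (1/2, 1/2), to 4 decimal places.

∂f₂/∂u = 2·u·v.
At (1/2, 1/2) this is 0.5000.

0.5000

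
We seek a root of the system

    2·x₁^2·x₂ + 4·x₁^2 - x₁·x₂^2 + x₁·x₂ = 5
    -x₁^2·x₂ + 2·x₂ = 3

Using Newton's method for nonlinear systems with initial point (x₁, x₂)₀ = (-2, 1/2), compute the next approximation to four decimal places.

At (-2, 1/2): F = (14.5000, -4.0000).
Jacobian J = [[4·x₁·x₂ + 8·x₁ - x₂^2 + x₂, 2·x₁^2 - 2·x₁·x₂ + x₁], [-2·x₁·x₂, -x₁^2 + 2]].
At the point, J = [[-19.7500, 8.0000], [2.0000, -2.0000]] (det J = 23.5000).
Solving J·Δ = −F gives Δ = (-0.1277, -2.1277).
Then the next iterate is (x₁, x₂)₁ = (-2.1277, -1.6277).

(-2.1277, -1.6277)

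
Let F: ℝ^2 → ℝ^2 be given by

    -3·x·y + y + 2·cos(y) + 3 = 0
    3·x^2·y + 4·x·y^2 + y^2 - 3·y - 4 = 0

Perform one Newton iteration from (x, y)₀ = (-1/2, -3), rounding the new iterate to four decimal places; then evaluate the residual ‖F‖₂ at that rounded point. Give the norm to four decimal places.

At (-1/2, -3): F = (-6.479985, -6.2500).
Jacobian J = [[-3·y, -3·x - 2·sin(y) + 1], [6·x·y + 4·y^2, 3·x^2 + 8·x·y + 2·y - 3]].
At the point, J = [[9.0000, 2.782240], [45.0000, 3.7500]] (det J = -91.450801).
Solving J·Δ = −F gives Δ = (-0.0756, 2.5735).
Then the next iterate is (x, y)₁ = (-0.5756, -0.4265).
Re-evaluating at (-0.5756, -0.4265): F = (3.657858, -3.381327), so ‖F‖₂ = 4.9813.

4.9813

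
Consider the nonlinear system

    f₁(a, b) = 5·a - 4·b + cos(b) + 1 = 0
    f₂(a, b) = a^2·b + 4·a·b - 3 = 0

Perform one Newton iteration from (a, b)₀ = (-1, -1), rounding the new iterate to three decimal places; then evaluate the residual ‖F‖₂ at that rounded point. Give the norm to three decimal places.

At (-1, -1): F = (0.54030, 0.000).
Jacobian J = [[5, -sin(b) - 4], [2·a·b + 4·b, a^2 + 4·a]].
At the point, J = [[5.000, -3.15853], [-2.000, -3.000]] (det J = -21.31706).
Solving J·Δ = −F gives Δ = (-0.076, 0.051).
Then the next iterate is (a, b)₁ = (-1.076, -0.949).
Re-evaluating at (-1.076, -0.949): F = (-0.00150, -0.01423), so ‖F‖₂ = 0.014.

0.014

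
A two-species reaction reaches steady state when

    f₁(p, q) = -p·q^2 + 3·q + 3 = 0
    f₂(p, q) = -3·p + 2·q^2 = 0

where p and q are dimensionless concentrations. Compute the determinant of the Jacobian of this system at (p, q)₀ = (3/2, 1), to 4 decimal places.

J = [[-q^2, -2·p·q + 3], [-3, 4·q]].
At the point, J = [[-1.0000, 0.0000], [-3.0000, 4.0000]].
det J = -4.0000.

-4.0000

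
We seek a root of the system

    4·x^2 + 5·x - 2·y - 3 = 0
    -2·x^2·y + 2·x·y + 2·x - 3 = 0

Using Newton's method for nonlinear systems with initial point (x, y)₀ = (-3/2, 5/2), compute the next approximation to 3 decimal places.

(-1.492, -0.777)

At (-3/2, 5/2): F = (-6.500, -24.750).
Jacobian J = [[8·x + 5, -2], [-4·x·y + 2·y + 2, -2·x^2 + 2·x]].
At the point, J = [[-7.000, -2.000], [22.000, -7.500]] (det J = 96.500).
Solving J·Δ = −F gives Δ = (0.008, -3.277).
Then the next iterate is (x, y)₁ = (-1.492, -0.777).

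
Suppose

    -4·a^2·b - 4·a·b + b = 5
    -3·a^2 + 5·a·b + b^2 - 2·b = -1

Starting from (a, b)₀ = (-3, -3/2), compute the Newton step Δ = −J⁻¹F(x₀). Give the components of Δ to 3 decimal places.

At (-3, -3/2): F = (29.500, 1.750).
Jacobian J = [[-8·a·b - 4·b, -4·a^2 - 4·a + 1], [-6·a + 5·b, 5·a + 2·b - 2]].
At the point, J = [[-30.000, -23.000], [10.500, -20.000]] (det J = 841.500).
Solving J·Δ = −F gives Δ = (0.653, 0.430).

(0.653, 0.430)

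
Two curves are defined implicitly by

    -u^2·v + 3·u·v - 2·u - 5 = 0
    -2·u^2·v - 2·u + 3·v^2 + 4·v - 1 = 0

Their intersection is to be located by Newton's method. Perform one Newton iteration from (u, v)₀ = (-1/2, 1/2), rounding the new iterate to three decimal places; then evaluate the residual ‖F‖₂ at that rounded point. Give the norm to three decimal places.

At (-1/2, 1/2): F = (-4.875, 2.500).
Jacobian J = [[-2·u·v + 3·v - 2, -u^2 + 3·u], [-4·u·v - 2, -2·u^2 + 6·v + 4]].
At the point, J = [[0.000, -1.750], [-1.000, 6.500]] (det J = -1.750).
Solving J·Δ = −F gives Δ = (-15.607, -2.786).
Then the next iterate is (u, v)₁ = (-16.107, -2.286).
Re-evaluating at (-16.107, -2.286): F = (730.74524, 1223.88626), so ‖F‖₂ = 1425.442.

1425.442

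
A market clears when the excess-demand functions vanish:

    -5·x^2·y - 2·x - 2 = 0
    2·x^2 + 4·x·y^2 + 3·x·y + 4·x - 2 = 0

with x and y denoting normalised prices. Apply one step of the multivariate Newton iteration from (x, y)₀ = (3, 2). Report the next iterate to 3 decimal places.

(2.257, 0.846)

At (3, 2): F = (-98.000, 94.000).
Jacobian J = [[-10·x·y - 2, -5·x^2], [4·x + 4·y^2 + 3·y + 4, 8·x·y + 3·x]].
At the point, J = [[-62.000, -45.000], [38.000, 57.000]] (det J = -1824.000).
Solving J·Δ = −F gives Δ = (-0.743, -1.154).
Then the next iterate is (x, y)₁ = (2.257, 0.846).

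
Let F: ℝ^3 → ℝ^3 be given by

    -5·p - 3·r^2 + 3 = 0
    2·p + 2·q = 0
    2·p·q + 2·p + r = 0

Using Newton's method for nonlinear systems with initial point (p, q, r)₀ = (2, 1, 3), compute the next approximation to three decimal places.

(-8.400, 8.400, 4.000)

At (2, 1, 3): F = (-34.000, 6.000, 11.000).
Jacobian J = [[-5, 0, -6·r], [2, 2, 0], [2·q + 2, 2·p, 1]].
At the point, J = [[-5.000, 0.000, -18.000], [2.000, 2.000, 0.000], [4.000, 4.000, 1.000]] (det J = -10.000).
Solving J·Δ = −F gives Δ = (-10.400, 7.400, 1.000).
Then the next iterate is (p, q, r)₁ = (-8.400, 8.400, 4.000).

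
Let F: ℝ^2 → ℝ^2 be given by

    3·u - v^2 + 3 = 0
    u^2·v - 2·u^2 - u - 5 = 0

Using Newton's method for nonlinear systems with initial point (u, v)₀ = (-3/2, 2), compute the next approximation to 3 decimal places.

(8.091, 7.818)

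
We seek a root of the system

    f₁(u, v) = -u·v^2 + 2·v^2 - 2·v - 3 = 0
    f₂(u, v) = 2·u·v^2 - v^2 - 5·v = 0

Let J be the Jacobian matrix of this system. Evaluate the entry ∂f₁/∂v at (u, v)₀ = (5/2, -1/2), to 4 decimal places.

∂f₁/∂v = -2·u·v + 4·v - 2.
At (5/2, -1/2) this is -1.5000.

-1.5000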